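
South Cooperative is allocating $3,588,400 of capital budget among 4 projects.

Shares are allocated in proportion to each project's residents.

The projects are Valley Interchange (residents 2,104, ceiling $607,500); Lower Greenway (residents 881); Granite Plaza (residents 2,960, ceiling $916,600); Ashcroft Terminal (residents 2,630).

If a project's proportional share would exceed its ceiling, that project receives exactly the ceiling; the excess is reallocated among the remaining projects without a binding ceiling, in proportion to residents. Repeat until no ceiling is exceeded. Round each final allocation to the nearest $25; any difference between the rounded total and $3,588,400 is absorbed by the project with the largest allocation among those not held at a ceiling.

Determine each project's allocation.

Total residents = 8,575.
Proportional shares (ignoring caps): Valley Interchange 880,465.73; Lower Greenway 368,674.10; Granite Plaza 1,238,678.02; Ashcroft Terminal 1,100,582.16.
Held at cap: Valley Interchange ($607,500), Granite Plaza ($916,600); remaining pool $2,064,300 reallocated over remaining residents 3,511.
Remaining shares: Lower Greenway 517,985.84 → $517,975; Ashcroft Terminal 1,546,314.16 → $1,546,325.

Valley Interchange: $607,500; Lower Greenway: $517,975; Granite Plaza: $916,600; Ashcroft Terminal: $1,546,325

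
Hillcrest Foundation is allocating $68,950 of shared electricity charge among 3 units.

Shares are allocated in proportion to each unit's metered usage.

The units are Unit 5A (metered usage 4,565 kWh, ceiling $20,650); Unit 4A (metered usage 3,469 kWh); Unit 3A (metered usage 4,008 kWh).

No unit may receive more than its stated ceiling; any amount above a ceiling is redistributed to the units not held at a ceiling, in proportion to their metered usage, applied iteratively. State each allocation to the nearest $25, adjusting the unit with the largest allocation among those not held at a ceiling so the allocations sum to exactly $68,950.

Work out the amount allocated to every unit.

Unit 5A: $20,650 | Unit 4A: $22,400 | Unit 3A: $25,900

Sum of metered usage: 12,042.
Pro-rata shares before constraints: Unit 5A 26,138.25; Unit 4A 19,862.78; Unit 3A 22,948.98.
Capped: Unit 5A ($20,650); balance $48,300 reallocated over remaining metered usage 7,477.
Redistributed shares: Unit 4A 22,409.08 → $22,400; Unit 3A 25,890.92 → $25,900.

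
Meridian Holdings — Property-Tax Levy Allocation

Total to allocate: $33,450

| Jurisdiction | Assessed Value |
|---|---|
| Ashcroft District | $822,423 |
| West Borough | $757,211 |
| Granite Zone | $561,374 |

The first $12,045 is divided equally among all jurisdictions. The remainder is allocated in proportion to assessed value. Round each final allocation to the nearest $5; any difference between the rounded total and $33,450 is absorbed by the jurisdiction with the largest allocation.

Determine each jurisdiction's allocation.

Ashcroft District: $12,240 · West Borough: $11,585 · Granite Zone: $9,625

Equal tier: $12,045 ÷ 3 = $4,015 apiece.
Remainder $21,405 by assessed value (total 2,141,008): Ashcroft District 8,222.28 → $8,220; West Borough 7,570.31 → $7,570; Granite Zone 5,612.41 → $5,610.
Rounding difference +$5 on remainder applied to Ashcroft District.
Totals: Ashcroft District $4,015 + $8,225 = $12,240; West Borough $4,015 + $7,570 = $11,585; Granite Zone $4,015 + $5,610 = $9,625.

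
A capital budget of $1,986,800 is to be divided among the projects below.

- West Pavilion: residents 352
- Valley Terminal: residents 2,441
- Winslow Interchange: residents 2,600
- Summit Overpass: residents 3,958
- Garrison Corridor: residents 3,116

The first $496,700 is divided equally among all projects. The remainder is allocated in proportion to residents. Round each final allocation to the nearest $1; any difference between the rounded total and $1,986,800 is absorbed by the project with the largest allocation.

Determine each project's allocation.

West Pavilion: $141,412 · Valley Terminal: $391,097 · Winslow Interchange: $410,101 · Summit Overpass: $572,415 · Garrison Corridor: $471,775

First tranche $496,700 split equally: $99,340 each.
Remainder $1,490,100 by residents (total 12,467): West Pavilion 42,072.29 → $42,072; Valley Terminal 291,756.97 → $291,757; Winslow Interchange 310,761.21 → $310,761; Summit Overpass 473,074.18 → $473,074; Garrison Corridor 372,435.36 → $372,435.
Rounding difference +$1 on remainder applied to Summit Overpass.
Totals: West Pavilion $99,340 + $42,072 = $141,412; Valley Terminal $99,340 + $291,757 = $391,097; Winslow Interchange $99,340 + $310,761 = $410,101; Summit Overpass $99,340 + $473,075 = $572,415; Garrison Corridor $99,340 + $372,435 = $471,775.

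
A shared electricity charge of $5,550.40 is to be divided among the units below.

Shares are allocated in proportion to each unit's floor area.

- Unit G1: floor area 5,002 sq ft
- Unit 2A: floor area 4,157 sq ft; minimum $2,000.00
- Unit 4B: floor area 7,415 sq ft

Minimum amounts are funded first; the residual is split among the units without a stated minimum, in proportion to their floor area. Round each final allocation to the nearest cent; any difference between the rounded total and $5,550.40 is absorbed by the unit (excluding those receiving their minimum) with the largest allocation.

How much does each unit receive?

Fund the minimums — Unit 2A $2,000.00. Remaining pool $3,550.40.
Remaining pool split over remaining floor area 12,417: Unit G1 1,430.2248 → $1,430.22; Unit 4B 2,120.1752 → $2,120.18.

Unit G1: $1,430.22; Unit 2A: $2,000.00; Unit 4B: $2,120.18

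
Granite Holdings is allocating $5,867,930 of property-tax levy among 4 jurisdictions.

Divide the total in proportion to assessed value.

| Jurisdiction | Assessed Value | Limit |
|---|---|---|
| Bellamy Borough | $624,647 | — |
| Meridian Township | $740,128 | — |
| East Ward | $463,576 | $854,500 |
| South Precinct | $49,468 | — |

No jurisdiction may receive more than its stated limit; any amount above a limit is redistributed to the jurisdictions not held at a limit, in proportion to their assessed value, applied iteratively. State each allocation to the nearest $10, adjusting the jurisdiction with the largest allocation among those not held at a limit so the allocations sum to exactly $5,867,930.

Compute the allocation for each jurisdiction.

Bellamy Borough: $2,214,350; Meridian Township: $2,623,720; East Ward: $854,500; South Precinct: $175,360

Combined assessed value = 1,877,819.
Unconstrained shares: Bellamy Borough 1,951,937.26; Meridian Township 2,312,799.74; East Ward 1,448,612.20; South Precinct 154,580.80.
Held at cap: East Ward ($854,500); balance $5,013,430 reallocated over remaining assessed value 1,414,243.
Remaining shares: Bellamy Borough 2,214,346.48 → $2,214,350; Meridian Township 2,623,721.61 → $2,623,720; South Precinct 175,361.91 → $175,360.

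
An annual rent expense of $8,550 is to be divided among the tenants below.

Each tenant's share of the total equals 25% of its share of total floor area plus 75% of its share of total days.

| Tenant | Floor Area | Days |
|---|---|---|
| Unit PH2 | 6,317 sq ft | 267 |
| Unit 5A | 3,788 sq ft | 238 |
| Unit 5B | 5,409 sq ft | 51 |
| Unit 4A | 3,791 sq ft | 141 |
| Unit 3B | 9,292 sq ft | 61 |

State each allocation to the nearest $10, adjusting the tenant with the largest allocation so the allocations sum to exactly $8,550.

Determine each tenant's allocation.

Floor area total 28,597; days total 758.
Blended shares (25% floor area + 75% days): Unit PH2 0.3194; Unit 5A 0.2686; Unit 5B 0.0977; Unit 4A 0.1727; Unit 3B 0.1416.
Unrounded shares: Unit PH2 2,730.92; Unit 5A 2,296.56; Unit 5B 835.75; Unit 4A 1,476.19; Unit 3B 1,210.58.
Rounded to nearest $10: Unit PH2 $2,730; Unit 5A $2,300; Unit 5B $840; Unit 4A $1,480; Unit 3B $1,210. Sum = $8,560.
Difference $8,550 − $8,560 = −$10 applied to largest allocation (Unit PH2): Unit PH2 becomes $2,720.

Unit PH2: $2,720; Unit 5A: $2,300; Unit 5B: $840; Unit 4A: $1,480; Unit 3B: $1,210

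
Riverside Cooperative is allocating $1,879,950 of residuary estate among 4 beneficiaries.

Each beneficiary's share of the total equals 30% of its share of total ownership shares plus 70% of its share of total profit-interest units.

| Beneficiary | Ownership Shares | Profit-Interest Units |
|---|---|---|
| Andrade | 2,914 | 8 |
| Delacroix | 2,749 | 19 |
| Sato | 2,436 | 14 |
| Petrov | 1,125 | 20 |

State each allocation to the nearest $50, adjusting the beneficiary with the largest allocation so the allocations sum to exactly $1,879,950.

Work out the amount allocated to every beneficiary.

Ownership shares total 9,224; profit-interest units total 61.
Combined weights (30% ownership shares + 70% profit-interest units): Andrade 0.1866; Delacroix 0.3074; Sato 0.2399; Petrov 0.2661.
Raw shares: Andrade 350,756.90; Delacroix 577,973.43; Sato 450,969.62; Petrov 500,250.05.
After rounding ($50): Andrade $350,750; Delacroix $577,950; Sato $450,950; Petrov $500,250. Sum = $1,879,900.
Difference $1,879,950 − $1,879,900 = +$50 applied to largest allocation (Delacroix): Delacroix becomes $578,000.

Andrade: $350,750 | Delacroix: $578,000 | Sato: $450,950 | Petrov: $500,250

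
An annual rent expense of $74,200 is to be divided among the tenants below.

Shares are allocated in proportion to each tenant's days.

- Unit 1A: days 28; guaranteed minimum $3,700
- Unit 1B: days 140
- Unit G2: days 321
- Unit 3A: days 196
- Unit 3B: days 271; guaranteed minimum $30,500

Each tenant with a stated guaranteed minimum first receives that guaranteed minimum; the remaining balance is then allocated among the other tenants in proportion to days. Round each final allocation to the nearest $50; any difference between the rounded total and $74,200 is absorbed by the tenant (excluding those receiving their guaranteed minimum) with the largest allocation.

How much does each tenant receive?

Minimums first: Unit 1A $3,700; Unit 3B $30,500. Remaining pool $40,000.
Remaining pool split over remaining days 657: Unit 1B 8,523.59 → $8,500; Unit G2 19,543.38 → $19,550; Unit 3A 11,933.03 → $11,950.

Unit 1A: $3,700 | Unit 1B: $8,500 | Unit G2: $19,550 | Unit 3A: $11,950 | Unit 3B: $30,500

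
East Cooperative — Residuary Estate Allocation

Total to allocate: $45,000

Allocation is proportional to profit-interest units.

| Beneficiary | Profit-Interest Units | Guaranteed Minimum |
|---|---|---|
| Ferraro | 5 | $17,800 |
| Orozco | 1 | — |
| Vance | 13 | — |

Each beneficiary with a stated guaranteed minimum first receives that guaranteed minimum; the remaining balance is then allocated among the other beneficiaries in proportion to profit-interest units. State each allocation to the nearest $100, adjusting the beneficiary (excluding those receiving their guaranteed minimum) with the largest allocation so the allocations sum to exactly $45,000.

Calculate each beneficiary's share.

Minimums first: Ferraro $17,800. Remaining pool $27,200.
Remaining pool split over remaining profit-interest units 14: Orozco 1,942.86 → $1,900; Vance 25,257.14 → $25,300.

Ferraro: $17,800 | Orozco: $1,900 | Vance: $25,300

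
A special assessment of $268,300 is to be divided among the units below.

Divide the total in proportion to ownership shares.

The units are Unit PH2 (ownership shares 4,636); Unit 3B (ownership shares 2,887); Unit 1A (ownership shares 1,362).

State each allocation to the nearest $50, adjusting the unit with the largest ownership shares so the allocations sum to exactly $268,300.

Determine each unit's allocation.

Unit PH2: $139,950 · Unit 3B: $87,200 · Unit 1A: $41,150

Combined ownership shares = 8,885.
Pro-rata amounts: Unit PH2 4,636/8,885 × $268,300 = 139,993.11; Unit 3B 2,887/8,885 × $268,300 = 87,178.63; Unit 1A 1,362/8,885 × $268,300 = 41,128.26.
At nearest $50: Unit PH2 $140,000; Unit 3B $87,200; Unit 1A $41,150. Sum = $268,350.
Difference $268,300 − $268,350 = −$50 applied to largest ownership shares (Unit PH2): Unit PH2 becomes $139,950.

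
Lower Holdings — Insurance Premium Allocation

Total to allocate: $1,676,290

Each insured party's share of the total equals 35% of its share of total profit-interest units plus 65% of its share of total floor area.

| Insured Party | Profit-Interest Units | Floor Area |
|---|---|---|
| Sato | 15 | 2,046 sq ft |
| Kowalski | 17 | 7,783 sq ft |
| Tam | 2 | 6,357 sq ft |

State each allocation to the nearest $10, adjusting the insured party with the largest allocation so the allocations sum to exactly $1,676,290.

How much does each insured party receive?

Sato: $396,570; Kowalski: $817,280; Tam: $462,440

Totals — profit-interest units 34, floor area 16,186.
Composite weights (35% profit-interest units + 65% floor area): Sato 0.2366; Kowalski 0.4876; Tam 0.2759.
Unrounded shares: Sato 396,568.92; Kowalski 817,276.82; Tam 462,444.27.
At nearest $10: Sato $396,570; Kowalski $817,280; Tam $462,440. Sum = $1,676,290.
Sum already equals the total — no adjustment.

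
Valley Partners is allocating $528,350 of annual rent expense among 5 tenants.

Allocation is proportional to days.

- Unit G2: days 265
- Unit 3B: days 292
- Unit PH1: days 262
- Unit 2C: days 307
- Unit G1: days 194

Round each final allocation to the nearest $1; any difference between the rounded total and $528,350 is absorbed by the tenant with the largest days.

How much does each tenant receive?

Unit G2: $106,070; Unit 3B: $116,877; Unit PH1: $104,869; Unit 2C: $122,883; Unit G1: $77,651

Total days = 1,320.
Raw shares: Unit G2 265/1,320 × $528,350 = 106,070.27; Unit 3B 292/1,320 × $528,350 = 116,877.42; Unit PH1 262/1,320 × $528,350 = 104,869.47; Unit 2C 307/1,320 × $528,350 = 122,881.40; Unit G1 194/1,320 × $528,350 = 77,651.44.
Rounded to nearest $1: Unit G2 $106,070; Unit 3B $116,877; Unit PH1 $104,869; Unit 2C $122,881; Unit G1 $77,651. Sum = $528,348.
Difference $528,350 − $528,348 = +$2 applied to largest days (Unit 2C): Unit 2C becomes $122,883.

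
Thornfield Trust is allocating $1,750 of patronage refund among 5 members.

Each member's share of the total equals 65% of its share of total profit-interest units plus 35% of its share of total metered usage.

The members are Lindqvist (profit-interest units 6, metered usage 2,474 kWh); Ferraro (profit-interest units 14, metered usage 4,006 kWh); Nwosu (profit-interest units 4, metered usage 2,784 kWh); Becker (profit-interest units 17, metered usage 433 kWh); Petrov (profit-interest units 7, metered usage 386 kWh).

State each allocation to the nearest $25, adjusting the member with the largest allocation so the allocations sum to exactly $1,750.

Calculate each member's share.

Profit-interest units total 48; metered usage total 10,083.
Blended shares (65% profit-interest units + 35% metered usage): Lindqvist 0.1671; Ferraro 0.3286; Nwosu 0.1508; Becker 0.2452; Petrov 0.1082.
Proportional shares: Lindqvist 292.47; Ferraro 575.12; Nwosu 263.91; Becker 429.17; Petrov 189.33.
After rounding ($25): Lindqvist $300; Ferraro $575; Nwosu $275; Becker $425; Petrov $200. Sum = $1,775.
Difference $1,750 − $1,775 = −$25 applied to largest allocation (Ferraro): Ferraro becomes $550.

Lindqvist: $300; Ferraro: $550; Nwosu: $275; Becker: $425; Petrov: $200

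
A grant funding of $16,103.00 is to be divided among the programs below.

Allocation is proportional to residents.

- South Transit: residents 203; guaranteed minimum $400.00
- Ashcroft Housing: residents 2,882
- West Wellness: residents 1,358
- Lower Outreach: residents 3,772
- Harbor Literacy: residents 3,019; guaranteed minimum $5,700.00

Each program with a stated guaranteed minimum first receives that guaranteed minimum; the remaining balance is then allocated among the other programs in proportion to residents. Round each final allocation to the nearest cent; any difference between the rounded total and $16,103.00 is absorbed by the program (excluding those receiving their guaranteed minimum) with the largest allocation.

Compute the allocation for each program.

Guaranteed amounts: South Transit $400.00; Harbor Literacy $5,700.00. Remaining pool $10,003.00.
Remaining pool split over remaining residents 8,012: Ashcroft Housing 3,598.1835 → $3,598.18; West Wellness 1,695.4661 → $1,695.47; Lower Outreach 4,709.3505 → $4,709.35.

South Transit: $400.00 | Ashcroft Housing: $3,598.18 | West Wellness: $1,695.47 | Lower Outreach: $4,709.35 | Harbor Literacy: $5,700.00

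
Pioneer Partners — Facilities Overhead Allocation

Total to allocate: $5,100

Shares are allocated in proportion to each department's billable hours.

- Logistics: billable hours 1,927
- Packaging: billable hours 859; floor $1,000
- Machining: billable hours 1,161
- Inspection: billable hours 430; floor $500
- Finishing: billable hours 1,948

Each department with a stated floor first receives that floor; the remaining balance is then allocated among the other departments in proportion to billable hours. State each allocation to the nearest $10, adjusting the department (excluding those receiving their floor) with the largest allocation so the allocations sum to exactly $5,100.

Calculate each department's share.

Fund the minimums — Packaging $1,000; Inspection $500. Residual $3,600.
Residual split over remaining billable hours 5,036: Logistics 1,377.52 → $1,380; Machining 829.94 → $830; Finishing 1,392.53 → $1,390.

Logistics: $1,380 | Packaging: $1,000 | Machining: $830 | Inspection: $500 | Finishing: $1,390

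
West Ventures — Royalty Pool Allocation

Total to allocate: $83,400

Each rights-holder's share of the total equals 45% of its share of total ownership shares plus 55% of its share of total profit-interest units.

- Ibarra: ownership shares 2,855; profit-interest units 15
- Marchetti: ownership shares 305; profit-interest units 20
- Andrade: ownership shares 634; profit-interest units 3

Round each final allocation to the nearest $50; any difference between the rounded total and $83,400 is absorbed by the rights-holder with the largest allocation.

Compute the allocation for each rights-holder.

Totals — ownership shares 3,794, profit-interest units 38.
Combined weights (45% ownership shares + 55% profit-interest units): Ibarra 0.5557; Marchetti 0.3256; Andrade 0.1186.
Unrounded shares: Ibarra 46,348.05; Marchetti 27,159.15; Andrade 9,892.80.
After rounding ($50): Ibarra $46,350; Marchetti $27,150; Andrade $9,900. Sum = $83,400.
Rounded total matches; no reconciliation needed.

Ibarra: $46,350 · Marchetti: $27,150 · Andrade: $9,900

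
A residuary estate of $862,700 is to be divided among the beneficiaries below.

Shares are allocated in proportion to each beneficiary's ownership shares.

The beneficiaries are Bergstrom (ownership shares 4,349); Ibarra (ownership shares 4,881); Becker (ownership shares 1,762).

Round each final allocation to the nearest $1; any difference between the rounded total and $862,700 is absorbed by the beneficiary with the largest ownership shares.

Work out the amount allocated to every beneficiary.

Total ownership shares = 10,992.
Unrounded shares: Bergstrom 4,349/10,992 × $862,700 = 341,328.45; Ibarra 4,881/10,992 × $862,700 = 383,082.12; Becker 1,762/10,992 × $862,700 = 138,289.43.
At nearest $1: Bergstrom $341,328; Ibarra $383,082; Becker $138,289. Sum = $862,699.
Difference $862,700 − $862,699 = +$1 applied to largest ownership shares (Ibarra): Ibarra becomes $383,083.

Bergstrom: $341,328 | Ibarra: $383,083 | Becker: $138,289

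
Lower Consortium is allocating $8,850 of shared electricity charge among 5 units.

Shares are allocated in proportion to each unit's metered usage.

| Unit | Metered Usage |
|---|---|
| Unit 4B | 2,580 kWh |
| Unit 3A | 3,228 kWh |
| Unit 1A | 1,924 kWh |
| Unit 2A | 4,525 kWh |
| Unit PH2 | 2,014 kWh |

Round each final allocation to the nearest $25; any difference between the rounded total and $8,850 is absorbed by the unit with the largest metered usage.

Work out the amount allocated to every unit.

Unit 4B: $1,600; Unit 3A: $2,000; Unit 1A: $1,200; Unit 2A: $2,800; Unit PH2: $1,250

Sum of metered usage: 2,580 + 3,228 + 1,924 + 4,525 + 2,014 = 14,271.
Pro-rata amounts: Unit 4B 1,599.96; Unit 3A 2,001.81; Unit 1A 1,193.15; Unit 2A 2,806.13; Unit PH2 1,248.96.
After rounding ($25): Unit 4B $1,600; Unit 3A $2,000; Unit 1A $1,200; Unit 2A $2,800; Unit PH2 $1,250. Sum = $8,850.
No rounding difference to absorb.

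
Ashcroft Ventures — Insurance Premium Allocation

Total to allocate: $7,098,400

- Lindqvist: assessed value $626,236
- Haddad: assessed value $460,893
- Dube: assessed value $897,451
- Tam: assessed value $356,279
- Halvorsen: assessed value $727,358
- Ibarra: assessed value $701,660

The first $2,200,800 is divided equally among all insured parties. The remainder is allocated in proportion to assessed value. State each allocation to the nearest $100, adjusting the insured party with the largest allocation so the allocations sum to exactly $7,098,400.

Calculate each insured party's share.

Equal tier: $2,200,800 ÷ 6 = $366,800 apiece.
Remainder $4,897,600 by assessed value (total 3,769,877): Lindqvist 813,568.57 → $813,600; Haddad 598,764.78 → $598,800; Dube 1,165,914.97 → $1,165,900; Tam 462,856.49 → $462,900; Halvorsen 944,940.26 → $944,900; Ibarra 911,554.94 → $911,600.
Rounding difference −$100 on remainder applied to Dube.
Totals: Lindqvist $366,800 + $813,600 = $1,180,400; Haddad $366,800 + $598,800 = $965,600; Dube $366,800 + $1,165,800 = $1,532,600; Tam $366,800 + $462,900 = $829,700; Halvorsen $366,800 + $944,900 = $1,311,700; Ibarra $366,800 + $911,600 = $1,278,400.

Lindqvist: $1,180,400 | Haddad: $965,600 | Dube: $1,532,600 | Tam: $829,700 | Halvorsen: $1,311,700 | Ibarra: $1,278,400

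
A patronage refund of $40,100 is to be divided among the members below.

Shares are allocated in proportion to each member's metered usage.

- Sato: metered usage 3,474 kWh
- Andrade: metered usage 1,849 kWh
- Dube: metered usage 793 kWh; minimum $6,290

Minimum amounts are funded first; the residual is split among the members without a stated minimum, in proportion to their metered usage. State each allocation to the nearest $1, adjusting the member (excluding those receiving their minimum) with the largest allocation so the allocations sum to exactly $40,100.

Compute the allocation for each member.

Guaranteed amounts: Dube $6,290. Remaining pool $33,810.
Remaining pool split over remaining metered usage 5,323: Sato 22,065.74 → $22,066; Andrade 11,744.26 → $11,744.

Sato: $22,066 · Andrade: $11,744 · Dube: $6,290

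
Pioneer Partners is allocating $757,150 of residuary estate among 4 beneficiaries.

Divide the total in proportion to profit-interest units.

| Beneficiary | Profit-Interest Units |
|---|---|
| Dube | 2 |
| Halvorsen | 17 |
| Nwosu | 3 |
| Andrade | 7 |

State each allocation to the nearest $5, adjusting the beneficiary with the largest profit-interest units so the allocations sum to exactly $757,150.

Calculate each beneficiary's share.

Dube: $52,215 · Halvorsen: $443,850 · Nwosu: $78,325 · Andrade: $182,760

Combined profit-interest units = 29.
Proportional shares: Dube 2/29 × $757,150 = 52,217.24; Halvorsen 17/29 × $757,150 = 443,846.55; Nwosu 3/29 × $757,150 = 78,325.86; Andrade 7/29 × $757,150 = 182,760.34.
Rounded to nearest $5: Dube $52,215; Halvorsen $443,845; Nwosu $78,325; Andrade $182,760. Sum = $757,145.
Difference $757,150 − $757,145 = +$5 applied to largest profit-interest units (Halvorsen): Halvorsen becomes $443,850.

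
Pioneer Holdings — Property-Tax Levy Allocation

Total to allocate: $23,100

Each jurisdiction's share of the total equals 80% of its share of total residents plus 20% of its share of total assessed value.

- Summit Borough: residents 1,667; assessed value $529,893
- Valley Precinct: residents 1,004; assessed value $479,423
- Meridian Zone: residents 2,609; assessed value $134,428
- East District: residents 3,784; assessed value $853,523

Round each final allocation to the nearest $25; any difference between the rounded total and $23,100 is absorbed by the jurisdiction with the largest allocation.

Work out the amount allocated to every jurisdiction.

Totals — residents 9,064, assessed value 1,997,267.
Blended shares (80% residents + 20% assessed value): Summit Borough 0.2002; Valley Precinct 0.1366; Meridian Zone 0.2437; East District 0.4194.
Pro-rata amounts: Summit Borough 4,624.47; Valley Precinct 3,155.97; Meridian Zone 5,630.27; East District 9,689.29.
After rounding ($25): Summit Borough $4,625; Valley Precinct $3,150; Meridian Zone $5,625; East District $9,700. Sum = $23,100.
No rounding difference to absorb.

Summit Borough: $4,625; Valley Precinct: $3,150; Meridian Zone: $5,625; East District: $9,700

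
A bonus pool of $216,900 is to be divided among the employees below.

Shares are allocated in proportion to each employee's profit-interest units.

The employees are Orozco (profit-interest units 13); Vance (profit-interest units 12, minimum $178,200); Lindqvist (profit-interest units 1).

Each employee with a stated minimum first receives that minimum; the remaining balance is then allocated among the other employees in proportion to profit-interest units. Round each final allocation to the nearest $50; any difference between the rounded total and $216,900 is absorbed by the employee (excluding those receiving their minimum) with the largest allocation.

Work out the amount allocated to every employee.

Fund the minimums — Vance $178,200. Balance $38,700.
Balance split over remaining profit-interest units 14: Orozco 35,935.71 → $35,950; Lindqvist 2,764.29 → $2,750.

Orozco: $35,950 | Vance: $178,200 | Lindqvist: $2,750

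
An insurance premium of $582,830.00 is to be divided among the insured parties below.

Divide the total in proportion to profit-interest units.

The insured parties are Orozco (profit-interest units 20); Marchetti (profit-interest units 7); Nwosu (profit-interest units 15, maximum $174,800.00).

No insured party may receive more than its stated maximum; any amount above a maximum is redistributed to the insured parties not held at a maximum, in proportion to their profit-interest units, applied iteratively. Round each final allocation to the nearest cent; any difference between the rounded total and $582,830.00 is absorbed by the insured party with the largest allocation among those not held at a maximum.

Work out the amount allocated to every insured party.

Profit-interest units total: 42.
Pro-rata shares before constraints: Orozco 277,538.0952; Marchetti 97,138.3333; Nwosu 208,153.5714.
Capped: Nwosu ($174,800.00); remaining pool $408,030.00 reallocated over remaining profit-interest units 27.
Shares after redistribution: Orozco 302,244.4444 → $302,244.44; Marchetti 105,785.5556 → $105,785.56.

Orozco: $302,244.44 · Marchetti: $105,785.56 · Nwosu: $174,800.00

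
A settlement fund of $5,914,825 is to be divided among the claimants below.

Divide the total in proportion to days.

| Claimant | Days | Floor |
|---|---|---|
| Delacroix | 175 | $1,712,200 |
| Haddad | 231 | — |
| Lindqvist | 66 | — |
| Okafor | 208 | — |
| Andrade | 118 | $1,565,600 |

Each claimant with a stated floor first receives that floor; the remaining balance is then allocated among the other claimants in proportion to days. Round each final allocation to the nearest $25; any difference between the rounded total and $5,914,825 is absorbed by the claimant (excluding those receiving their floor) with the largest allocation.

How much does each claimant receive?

Guaranteed amounts: Delacroix $1,712,200; Andrade $1,565,600. Balance $2,637,025.
Balance split over remaining days 505: Haddad 1,206,243.12 → $1,206,250; Lindqvist 344,640.89 → $344,650; Okafor 1,086,140.99 → $1,086,150.
Rounding difference −$25 applied to Haddad → $1,206,225.

Delacroix: $1,712,200 | Haddad: $1,206,225 | Lindqvist: $344,650 | Okafor: $1,086,150 | Andrade: $1,565,600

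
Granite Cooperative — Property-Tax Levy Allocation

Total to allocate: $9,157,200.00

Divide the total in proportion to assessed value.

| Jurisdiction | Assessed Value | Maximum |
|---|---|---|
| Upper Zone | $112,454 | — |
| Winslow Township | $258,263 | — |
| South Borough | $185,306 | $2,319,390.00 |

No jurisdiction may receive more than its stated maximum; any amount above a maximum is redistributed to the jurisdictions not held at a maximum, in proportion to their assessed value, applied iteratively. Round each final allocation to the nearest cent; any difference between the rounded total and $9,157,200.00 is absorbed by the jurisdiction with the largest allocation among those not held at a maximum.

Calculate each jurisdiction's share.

Upper Zone: $2,074,194.29 | Winslow Township: $4,763,615.71 | South Borough: $2,319,390.00

Assessed value total: 556,023.
Pro-rata shares before constraints: Upper Zone 1,852,016.4972; Winslow Township 4,253,359.9214; South Borough 3,051,823.5814.
Cap binds for South Borough ($2,319,390.00); balance $6,837,810.00 reallocated over remaining assessed value 370,717.
Shares after redistribution: Upper Zone 2,074,194.2931 → $2,074,194.29; Winslow Township 4,763,615.7069 → $4,763,615.71.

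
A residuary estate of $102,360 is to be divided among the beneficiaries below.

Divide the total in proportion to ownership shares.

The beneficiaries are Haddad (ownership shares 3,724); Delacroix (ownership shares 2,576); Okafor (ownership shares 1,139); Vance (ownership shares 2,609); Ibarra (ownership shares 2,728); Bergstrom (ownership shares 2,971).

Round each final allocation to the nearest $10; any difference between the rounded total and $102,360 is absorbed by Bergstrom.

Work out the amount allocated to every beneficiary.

Haddad: $24,210; Delacroix: $16,740; Okafor: $7,400; Vance: $16,960; Ibarra: $17,730; Bergstrom: $19,320

Ownership shares total: 15,747.
Raw shares: Haddad 3,724/15,747 × $102,360 = 24,207.06; Delacroix 2,576/15,747 × $102,360 = 16,744.74; Okafor 1,139/15,747 × $102,360 = 7,403.83; Vance 2,609/15,747 × $102,360 = 16,959.25; Ibarra 2,728/15,747 × $102,360 = 17,732.78; Bergstrom 2,971/15,747 × $102,360 = 19,312.35.
Rounded to nearest $10: Haddad $24,210; Delacroix $16,740; Okafor $7,400; Vance $16,960; Ibarra $17,730; Bergstrom $19,310. Sum = $102,350.
Difference $102,360 − $102,350 = +$10 applied to Bergstrom: Bergstrom becomes $19,320.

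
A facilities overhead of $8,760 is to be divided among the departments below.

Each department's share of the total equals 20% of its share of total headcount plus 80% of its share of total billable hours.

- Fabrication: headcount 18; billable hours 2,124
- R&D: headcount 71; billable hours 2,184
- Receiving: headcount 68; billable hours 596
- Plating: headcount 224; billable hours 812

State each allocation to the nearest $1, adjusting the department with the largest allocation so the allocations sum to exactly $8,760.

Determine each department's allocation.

Headcount total 381; billable hours total 5,716.
Combined weights (20% headcount + 80% billable hours): Fabrication 0.3067; R&D 0.3429; Receiving 0.1191; Plating 0.2312.
Unrounded shares: Fabrication 2,686.86; R&D 3,004.14; Receiving 1,043.41; Plating 2,025.59.
After rounding ($1): Fabrication $2,687; R&D $3,004; Receiving $1,043; Plating $2,026. Sum = $8,760.
No rounding difference to absorb.

Fabrication: $2,687 · R&D: $3,004 · Receiving: $1,043 · Plating: $2,026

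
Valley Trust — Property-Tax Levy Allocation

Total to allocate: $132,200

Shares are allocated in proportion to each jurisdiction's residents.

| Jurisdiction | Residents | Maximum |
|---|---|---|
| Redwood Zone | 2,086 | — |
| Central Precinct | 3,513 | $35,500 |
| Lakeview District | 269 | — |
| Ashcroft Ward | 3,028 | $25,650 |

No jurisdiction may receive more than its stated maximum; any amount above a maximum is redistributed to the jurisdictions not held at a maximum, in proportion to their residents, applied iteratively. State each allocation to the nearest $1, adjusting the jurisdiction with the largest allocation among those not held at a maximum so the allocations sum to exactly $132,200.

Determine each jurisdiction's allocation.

Redwood Zone: $62,934; Central Precinct: $35,500; Lakeview District: $8,116; Ashcroft Ward: $25,650

Total residents = 8,896.
Unconstrained shares: Redwood Zone 30,999.24; Central Precinct 52,205.33; Lakeview District 3,997.504; Ashcroft Ward 44,997.93.
Capped: Central Precinct ($35,500), Ashcroft Ward ($25,650); residual $71,050 reallocated over remaining residents 2,355.
Shares after redistribution: Redwood Zone 62,934.31 → $62,934; Lakeview District 8,115.69 → $8,116.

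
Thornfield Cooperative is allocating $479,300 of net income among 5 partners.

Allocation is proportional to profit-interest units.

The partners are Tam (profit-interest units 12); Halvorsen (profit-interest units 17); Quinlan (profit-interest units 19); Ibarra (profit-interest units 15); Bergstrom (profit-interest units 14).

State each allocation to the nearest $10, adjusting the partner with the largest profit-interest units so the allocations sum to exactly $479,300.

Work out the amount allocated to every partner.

Total profit-interest units = 77.
Proportional shares: Tam 12/77 × $479,300 = 74,696.10; Halvorsen 17/77 × $479,300 = 105,819.48; Quinlan 19/77 × $479,300 = 118,268.83; Ibarra 15/77 × $479,300 = 93,370.13; Bergstrom 14/77 × $479,300 = 87,145.45.
At nearest $10: Tam $74,700; Halvorsen $105,820; Quinlan $118,270; Ibarra $93,370; Bergstrom $87,150. Sum = $479,310.
Difference $479,300 − $479,310 = −$10 applied to largest profit-interest units (Quinlan): Quinlan becomes $118,260.

Tam: $74,700 | Halvorsen: $105,820 | Quinlan: $118,260 | Ibarra: $93,370 | Bergstrom: $87,150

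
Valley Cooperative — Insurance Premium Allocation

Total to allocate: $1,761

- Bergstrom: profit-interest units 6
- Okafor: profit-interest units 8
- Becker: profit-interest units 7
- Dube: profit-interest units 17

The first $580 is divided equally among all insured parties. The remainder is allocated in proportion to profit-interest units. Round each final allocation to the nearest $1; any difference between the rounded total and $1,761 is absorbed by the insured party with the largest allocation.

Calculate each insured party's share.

Equal tier: $580 ÷ 4 = $145 apiece.
Remainder $1,181 by profit-interest units (total 38): Bergstrom 186.47 → $186; Okafor 248.63 → $249; Becker 217.55 → $218; Dube 528.34 → $528.
Totals: Bergstrom $145 + $186 = $331; Okafor $145 + $249 = $394; Becker $145 + $218 = $363; Dube $145 + $528 = $673.

Bergstrom: $331 | Okafor: $394 | Becker: $363 | Dube: $673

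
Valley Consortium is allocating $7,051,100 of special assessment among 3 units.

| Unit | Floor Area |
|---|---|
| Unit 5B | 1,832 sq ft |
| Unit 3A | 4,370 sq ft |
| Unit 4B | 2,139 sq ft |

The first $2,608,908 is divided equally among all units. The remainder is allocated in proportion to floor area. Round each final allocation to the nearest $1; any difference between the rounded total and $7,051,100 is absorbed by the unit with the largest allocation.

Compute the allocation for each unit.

Equal tier: $2,608,908 ÷ 3 = $869,636 apiece.
Remainder $4,442,192 by floor area (total 8,341): Unit 5B 975,673.87 → $975,674; Unit 3A 2,327,344.33 → $2,327,344; Unit 4B 1,139,173.80 → $1,139,174.
Totals: Unit 5B $869,636 + $975,674 = $1,845,310; Unit 3A $869,636 + $2,327,344 = $3,196,980; Unit 4B $869,636 + $1,139,174 = $2,008,810.

Unit 5B: $1,845,310 | Unit 3A: $3,196,980 | Unit 4B: $2,008,810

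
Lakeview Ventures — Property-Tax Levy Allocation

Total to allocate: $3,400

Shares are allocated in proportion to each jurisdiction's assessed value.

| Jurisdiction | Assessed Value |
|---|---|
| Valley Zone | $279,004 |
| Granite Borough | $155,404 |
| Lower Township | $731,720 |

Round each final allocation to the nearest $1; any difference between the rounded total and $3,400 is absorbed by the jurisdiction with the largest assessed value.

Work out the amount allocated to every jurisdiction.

Valley Zone: $813 · Granite Borough: $453 · Lower Township: $2,134

Total assessed value = 1,166,128.
Unrounded shares: Valley Zone 279,004/1,166,128 × $3,400 = 813.47; Granite Borough 155,404/1,166,128 × $3,400 = 453.10; Lower Township 731,720/1,166,128 × $3,400 = 2,133.43.
At nearest $1: Valley Zone $813; Granite Borough $453; Lower Township $2,133. Sum = $3,399.
Difference $3,400 − $3,399 = +$1 applied to largest assessed value (Lower Township): Lower Township becomes $2,134.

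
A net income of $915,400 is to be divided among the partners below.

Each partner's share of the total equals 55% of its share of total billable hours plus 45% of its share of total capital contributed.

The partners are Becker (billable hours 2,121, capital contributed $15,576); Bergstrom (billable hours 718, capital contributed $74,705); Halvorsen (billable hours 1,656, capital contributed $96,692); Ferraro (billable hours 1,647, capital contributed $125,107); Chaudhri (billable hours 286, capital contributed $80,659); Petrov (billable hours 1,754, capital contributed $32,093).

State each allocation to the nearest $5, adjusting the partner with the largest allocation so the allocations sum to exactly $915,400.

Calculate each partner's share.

Becker: $145,615 | Bergstrom: $116,620 | Halvorsen: $195,655 | Ferraro: $222,650 | Chaudhri: $95,810 | Petrov: $139,050

Totals — billable hours 8,182, capital contributed 424,832.
Composite weights (55% billable hours + 45% capital contributed): Becker 0.1591; Bergstrom 0.1274; Halvorsen 0.2137; Ferraro 0.2432; Chaudhri 0.1047; Petrov 0.1519.
Pro-rata amounts: Becker 145,616.27; Bergstrom 116,617.54; Halvorsen 195,655.56; Ferraro 222,653.80; Chaudhri 95,808.10; Petrov 139,048.73.
After rounding ($5): Becker $145,615; Bergstrom $116,620; Halvorsen $195,655; Ferraro $222,655; Chaudhri $95,810; Petrov $139,050. Sum = $915,405.
Difference $915,400 − $915,405 = −$5 applied to largest allocation (Ferraro): Ferraro becomes $222,650.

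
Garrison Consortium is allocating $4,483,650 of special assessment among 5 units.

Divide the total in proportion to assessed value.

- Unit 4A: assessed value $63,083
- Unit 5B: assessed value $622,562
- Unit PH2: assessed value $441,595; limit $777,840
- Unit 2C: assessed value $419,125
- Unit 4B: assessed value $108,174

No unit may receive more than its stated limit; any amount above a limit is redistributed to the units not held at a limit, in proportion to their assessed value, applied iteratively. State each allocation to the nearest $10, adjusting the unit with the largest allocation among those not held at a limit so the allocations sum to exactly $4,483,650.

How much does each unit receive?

Unit 4A: $192,730; Unit 5B: $1,902,060; Unit PH2: $777,840; Unit 2C: $1,280,520; Unit 4B: $330,500

Sum of assessed value: 1,654,539.
Unconstrained shares: Unit 4A 170,949.18; Unit 5B 1,687,086.32; Unit PH2 1,196,682.23; Unit 2C 1,135,790.58; Unit 4B 293,141.69.
Cap binds for Unit PH2 ($777,840); residual $3,705,810 reallocated over remaining assessed value 1,212,944.
Redistributed shares: Unit 4A 192,732.40 → $192,730; Unit 5B 1,902,063.48 → $1,902,060; Unit 2C 1,280,518.82 → $1,280,520; Unit 4B 330,495.30 → $330,500.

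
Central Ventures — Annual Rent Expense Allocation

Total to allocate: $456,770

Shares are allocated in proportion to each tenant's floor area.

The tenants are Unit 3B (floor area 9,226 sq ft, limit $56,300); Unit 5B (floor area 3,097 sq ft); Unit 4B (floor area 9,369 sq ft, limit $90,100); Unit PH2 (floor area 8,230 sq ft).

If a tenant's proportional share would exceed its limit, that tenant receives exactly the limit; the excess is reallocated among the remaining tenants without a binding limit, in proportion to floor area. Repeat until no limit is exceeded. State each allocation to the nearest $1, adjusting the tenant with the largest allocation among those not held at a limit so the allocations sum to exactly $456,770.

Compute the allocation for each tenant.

Unit 3B: $56,300; Unit 5B: $84,861; Unit 4B: $90,100; Unit PH2: $225,509

Combined floor area = 29,922.
Pro-rata shares before constraints: Unit 3B 140,838.18; Unit 5B 47,276.81; Unit 4B 143,021.13; Unit PH2 125,633.88.
Held at cap: Unit 3B ($56,300), Unit 4B ($90,100); residual $310,370 reallocated over remaining floor area 11,327.
Shares after redistribution: Unit 5B 84,860.59 → $84,861; Unit PH2 225,509.41 → $225,509.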